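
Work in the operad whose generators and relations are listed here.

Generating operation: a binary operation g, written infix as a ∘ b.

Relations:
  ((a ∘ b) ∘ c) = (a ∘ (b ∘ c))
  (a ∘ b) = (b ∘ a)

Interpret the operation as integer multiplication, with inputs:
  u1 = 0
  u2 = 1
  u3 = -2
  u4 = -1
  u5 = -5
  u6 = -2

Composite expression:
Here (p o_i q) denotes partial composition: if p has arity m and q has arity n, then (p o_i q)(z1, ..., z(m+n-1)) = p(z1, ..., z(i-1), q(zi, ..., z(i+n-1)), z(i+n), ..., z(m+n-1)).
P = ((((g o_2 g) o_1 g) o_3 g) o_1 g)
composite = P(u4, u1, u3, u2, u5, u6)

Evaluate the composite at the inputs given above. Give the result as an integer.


(u4 ∘ u1) = 0
((u4 ∘ u1) ∘ u3) = 0
(u2 ∘ u5) = -5
((u2 ∘ u5) ∘ u6) = 10
(((u4 ∘ u1) ∘ u3) ∘ ((u2 ∘ u5) ∘ u6)) = 0

0


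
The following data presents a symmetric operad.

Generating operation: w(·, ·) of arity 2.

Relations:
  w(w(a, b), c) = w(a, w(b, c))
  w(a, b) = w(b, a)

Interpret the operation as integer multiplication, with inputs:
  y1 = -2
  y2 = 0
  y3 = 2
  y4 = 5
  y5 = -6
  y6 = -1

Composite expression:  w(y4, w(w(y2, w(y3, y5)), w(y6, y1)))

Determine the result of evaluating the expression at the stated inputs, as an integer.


w(y3, y5) = -12
w(y2, w(y3, y5)) = 0
w(y6, y1) = 2
w(w(y2, w(y3, y5)), w(y6, y1)) = 0
w(y4, w(w(y2, w(y3, y5)), w(y6, y1))) = 0

0


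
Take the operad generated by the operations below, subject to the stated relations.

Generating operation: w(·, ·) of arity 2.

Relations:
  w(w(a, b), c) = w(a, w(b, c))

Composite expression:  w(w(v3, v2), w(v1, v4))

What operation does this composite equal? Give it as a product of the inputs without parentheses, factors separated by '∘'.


v3 ∘ v2 ∘ v1 ∘ v4

The w-tree's shape is irrelevant; the v-reading-order decides.
w(v3, v2) flattens to v3 ∘ v2
w(v1, v4) flattens to v1 ∘ v4
w(w(v3, v2), w(v1, v4)) flattens to v3 ∘ v2 ∘ v1 ∘ v4


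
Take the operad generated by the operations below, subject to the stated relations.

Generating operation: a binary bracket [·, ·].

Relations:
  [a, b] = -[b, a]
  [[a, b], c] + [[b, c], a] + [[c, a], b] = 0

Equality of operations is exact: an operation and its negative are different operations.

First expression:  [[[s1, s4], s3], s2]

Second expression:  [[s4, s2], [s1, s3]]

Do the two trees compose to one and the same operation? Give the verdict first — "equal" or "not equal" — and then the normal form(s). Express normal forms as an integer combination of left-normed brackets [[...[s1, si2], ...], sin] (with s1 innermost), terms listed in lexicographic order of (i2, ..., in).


In normal form, the first expression is [[[s1, s4], s3], s2]
In normal form, the second expression is [[[s1, s3], s2], s4] - [[[s1, s3], s4], s2]
The normal forms differ: not equal.

not equal — first [[[s1, s4], s3], s2], second [[[s1, s3], s2], s4] - [[[s1, s3], s4], s2]


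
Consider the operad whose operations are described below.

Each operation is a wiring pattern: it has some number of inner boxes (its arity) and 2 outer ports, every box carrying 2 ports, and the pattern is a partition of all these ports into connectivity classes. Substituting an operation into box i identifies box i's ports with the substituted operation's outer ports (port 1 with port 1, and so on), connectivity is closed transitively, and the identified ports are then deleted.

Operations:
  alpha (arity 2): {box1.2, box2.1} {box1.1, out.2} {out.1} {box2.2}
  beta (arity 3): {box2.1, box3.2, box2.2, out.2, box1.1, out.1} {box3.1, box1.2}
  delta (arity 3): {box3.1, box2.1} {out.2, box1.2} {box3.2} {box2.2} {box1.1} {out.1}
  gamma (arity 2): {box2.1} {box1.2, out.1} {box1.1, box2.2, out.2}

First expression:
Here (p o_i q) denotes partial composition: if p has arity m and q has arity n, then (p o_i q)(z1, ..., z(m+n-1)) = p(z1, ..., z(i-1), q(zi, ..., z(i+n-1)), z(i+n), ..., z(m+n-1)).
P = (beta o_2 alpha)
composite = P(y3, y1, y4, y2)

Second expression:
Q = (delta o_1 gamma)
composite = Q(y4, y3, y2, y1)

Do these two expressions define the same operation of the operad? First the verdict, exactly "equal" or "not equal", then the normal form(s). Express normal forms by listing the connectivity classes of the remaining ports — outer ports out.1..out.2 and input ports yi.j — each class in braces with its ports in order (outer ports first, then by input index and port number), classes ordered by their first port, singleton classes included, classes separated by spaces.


not equal: they reduce to {out.1, out.2, y1.1, y2.2, y3.1} {y1.2, y4.1} {y2.1, y3.2} {y4.2} and {out.1} {out.2, y3.2, y4.1} {y1.1, y2.1} {y1.2} {y2.2} {y3.1} {y4.2}

The first composite normalizes to {out.1, out.2, y1.1, y2.2, y3.1} {y1.2, y4.1} {y2.1, y3.2} {y4.2}
The second composite normalizes to {out.1} {out.2, y3.2, y4.1} {y1.1, y2.1} {y1.2} {y2.2} {y3.1} {y4.2}
No match — not equal.


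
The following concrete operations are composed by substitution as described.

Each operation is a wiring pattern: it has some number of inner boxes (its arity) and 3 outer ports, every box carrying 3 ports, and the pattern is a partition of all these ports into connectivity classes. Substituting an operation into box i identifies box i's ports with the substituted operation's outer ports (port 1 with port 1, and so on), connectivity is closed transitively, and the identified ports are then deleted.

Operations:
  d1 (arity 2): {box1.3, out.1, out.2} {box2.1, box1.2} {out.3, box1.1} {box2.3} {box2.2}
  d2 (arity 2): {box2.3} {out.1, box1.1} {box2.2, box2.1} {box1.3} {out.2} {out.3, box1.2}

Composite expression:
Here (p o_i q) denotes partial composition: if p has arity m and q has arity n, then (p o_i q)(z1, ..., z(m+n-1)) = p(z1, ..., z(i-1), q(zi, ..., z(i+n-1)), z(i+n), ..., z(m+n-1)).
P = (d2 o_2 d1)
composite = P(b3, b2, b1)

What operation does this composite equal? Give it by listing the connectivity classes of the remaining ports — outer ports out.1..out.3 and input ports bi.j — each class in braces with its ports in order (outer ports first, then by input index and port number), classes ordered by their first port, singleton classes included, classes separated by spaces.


{out.1, b3.1} {out.2} {out.3, b3.2} {b1.1, b2.2} {b1.2} {b1.3} {b2.1} {b2.3} {b3.3}

Substituting into d2 glues patterns; closure does the rest.
through d1, on inputs (b2, b1): {out.1, out.2, b2.3} {out.3, b2.1} {b1.1, b2.2} {b1.2} {b1.3} (out.j = stage outer ports)
through d2, on inputs (b3, b2, b1): {out.1, b3.1} {out.2} {out.3, b3.2} {b1.1, b2.2} {b1.2} {b1.3} {b2.1} {b2.3} {b3.3} (out.j = stage outer ports)


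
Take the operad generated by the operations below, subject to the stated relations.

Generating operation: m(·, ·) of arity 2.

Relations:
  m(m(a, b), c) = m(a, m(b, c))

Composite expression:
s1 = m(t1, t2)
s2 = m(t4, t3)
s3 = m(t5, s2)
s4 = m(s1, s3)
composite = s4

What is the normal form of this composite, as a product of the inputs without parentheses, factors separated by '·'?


t1 · t2 · t5 · t4 · t3

The m-tree's shape is irrelevant; the t-reading-order decides.
m(t1, t2) flattens to t1 · t2
m(t4, t3) flattens to t4 · t3
m(t5, m(t4, t3)) flattens to t5 · t4 · t3
m(m(t1, t2), m(t5, m(t4, t3))) flattens to t1 · t2 · t5 · t4 · t3


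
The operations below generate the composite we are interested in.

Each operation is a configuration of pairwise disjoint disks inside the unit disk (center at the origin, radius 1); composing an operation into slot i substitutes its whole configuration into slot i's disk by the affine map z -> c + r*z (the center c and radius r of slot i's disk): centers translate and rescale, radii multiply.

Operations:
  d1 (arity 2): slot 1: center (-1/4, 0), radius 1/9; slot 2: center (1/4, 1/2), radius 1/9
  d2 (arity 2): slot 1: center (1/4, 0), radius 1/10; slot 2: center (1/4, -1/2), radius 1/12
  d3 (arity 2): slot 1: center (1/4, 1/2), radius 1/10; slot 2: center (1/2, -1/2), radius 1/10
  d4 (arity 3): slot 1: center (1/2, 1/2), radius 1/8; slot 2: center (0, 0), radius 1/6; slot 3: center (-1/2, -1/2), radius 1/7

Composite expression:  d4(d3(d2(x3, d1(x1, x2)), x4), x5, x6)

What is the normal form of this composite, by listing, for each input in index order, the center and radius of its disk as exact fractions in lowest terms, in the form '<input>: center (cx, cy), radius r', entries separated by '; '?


Each x-disk chains the slot maps above it in d4; radii multiply.
input x3: applying the 3 nested substitutions gives center (171/320, 9/16), radius 1/800
input x1: applying the 4 nested substitutions gives center (2051/3840, 89/160), radius 1/8640
input x2: applying the 4 nested substitutions gives center (2053/3840, 1069/1920), radius 1/8640
input x4: applying the 2 nested substitutions gives center (9/16, 7/16), radius 1/80
input x5: applying the 1 nested substitution gives center (0, 0), radius 1/6
input x6: applying the 1 nested substitution gives center (-1/2, -1/2), radius 1/7

x1: center (2051/3840, 89/160), radius 1/8640; x2: center (2053/3840, 1069/1920), radius 1/8640; x3: center (171/320, 9/16), radius 1/800; x4: center (9/16, 7/16), radius 1/80; x5: center (0, 0), radius 1/6; x6: center (-1/2, -1/2), radius 1/7


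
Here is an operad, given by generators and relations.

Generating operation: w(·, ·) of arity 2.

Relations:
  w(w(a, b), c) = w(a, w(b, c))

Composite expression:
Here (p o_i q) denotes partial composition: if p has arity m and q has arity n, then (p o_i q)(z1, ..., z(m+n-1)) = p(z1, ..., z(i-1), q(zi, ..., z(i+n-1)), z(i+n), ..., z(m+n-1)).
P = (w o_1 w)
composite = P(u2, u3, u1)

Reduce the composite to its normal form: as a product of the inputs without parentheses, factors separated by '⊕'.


Associativity of w dissolves the nesting; only the u-input order survives.
w(u2, u3) unparenthesizes to u2 ⊕ u3
w(w(u2, u3), u1) unparenthesizes to u2 ⊕ u3 ⊕ u1

u2 ⊕ u3 ⊕ u1


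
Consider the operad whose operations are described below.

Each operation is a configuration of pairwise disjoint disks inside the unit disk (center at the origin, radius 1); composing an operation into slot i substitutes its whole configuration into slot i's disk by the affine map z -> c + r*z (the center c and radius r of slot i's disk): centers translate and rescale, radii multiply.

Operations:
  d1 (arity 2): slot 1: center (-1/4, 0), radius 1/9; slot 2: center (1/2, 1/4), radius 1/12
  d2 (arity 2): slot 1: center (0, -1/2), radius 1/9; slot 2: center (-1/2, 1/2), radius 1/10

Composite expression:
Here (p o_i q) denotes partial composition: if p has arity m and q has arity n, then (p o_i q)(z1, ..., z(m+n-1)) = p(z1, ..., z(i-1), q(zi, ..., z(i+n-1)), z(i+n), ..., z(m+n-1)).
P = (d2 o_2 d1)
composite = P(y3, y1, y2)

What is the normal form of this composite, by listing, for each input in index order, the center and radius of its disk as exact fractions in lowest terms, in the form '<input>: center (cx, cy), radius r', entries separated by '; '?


y1: center (-21/40, 1/2), radius 1/90; y2: center (-9/20, 21/40), radius 1/120; y3: center (0, -1/2), radius 1/9

Each y-disk chains the slot maps above it in d2; radii multiply.
tracing y3 down its 1-map path: center (0, -1/2), radius 1/9
tracing y1 down its 2-map path: center (-21/40, 1/2), radius 1/90
tracing y2 down its 2-map path: center (-9/20, 21/40), radius 1/120


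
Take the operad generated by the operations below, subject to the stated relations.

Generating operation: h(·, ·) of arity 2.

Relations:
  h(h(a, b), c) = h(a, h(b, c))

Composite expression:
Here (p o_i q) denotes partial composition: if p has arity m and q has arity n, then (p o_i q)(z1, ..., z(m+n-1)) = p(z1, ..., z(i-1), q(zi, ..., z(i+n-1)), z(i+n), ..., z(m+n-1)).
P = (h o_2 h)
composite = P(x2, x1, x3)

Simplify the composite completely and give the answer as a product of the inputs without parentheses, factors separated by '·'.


Every regrouping of h is equal, so read the x-inputs in written order.
h(x1, x3) linearizes to x1 · x3
h(x2, h(x1, x3)) linearizes to x2 · x1 · x3

x2 · x1 · x3


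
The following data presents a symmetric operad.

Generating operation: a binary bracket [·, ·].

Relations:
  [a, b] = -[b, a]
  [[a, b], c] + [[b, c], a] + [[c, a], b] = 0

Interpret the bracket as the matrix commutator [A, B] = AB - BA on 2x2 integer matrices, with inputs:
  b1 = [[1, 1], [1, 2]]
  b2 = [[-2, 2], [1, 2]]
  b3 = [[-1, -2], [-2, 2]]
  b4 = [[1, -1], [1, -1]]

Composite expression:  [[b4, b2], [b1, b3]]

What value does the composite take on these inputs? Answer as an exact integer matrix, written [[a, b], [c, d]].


[[30, -30], [-30, -30]]


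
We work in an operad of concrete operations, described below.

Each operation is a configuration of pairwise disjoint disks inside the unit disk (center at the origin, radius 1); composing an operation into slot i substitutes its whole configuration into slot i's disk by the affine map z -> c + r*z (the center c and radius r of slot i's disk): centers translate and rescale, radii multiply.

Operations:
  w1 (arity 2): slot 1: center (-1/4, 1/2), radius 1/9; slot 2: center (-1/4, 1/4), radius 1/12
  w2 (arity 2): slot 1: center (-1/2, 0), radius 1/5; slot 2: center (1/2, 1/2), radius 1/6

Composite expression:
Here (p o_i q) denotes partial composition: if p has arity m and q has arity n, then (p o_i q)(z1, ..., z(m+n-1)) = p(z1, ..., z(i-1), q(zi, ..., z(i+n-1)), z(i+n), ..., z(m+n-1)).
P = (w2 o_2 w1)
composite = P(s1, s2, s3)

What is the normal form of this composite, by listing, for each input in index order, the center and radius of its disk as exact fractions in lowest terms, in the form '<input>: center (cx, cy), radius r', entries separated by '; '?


Only the slot chain above each s matters under w2; compose those maps.
s1 passes through 1 substitution, ending at center (-1/2, 0), radius 1/5
s2 passes through 2 substitutions, ending at center (11/24, 7/12), radius 1/54
s3 passes through 2 substitutions, ending at center (11/24, 13/24), radius 1/72

s1: center (-1/2, 0), radius 1/5; s2: center (11/24, 7/12), radius 1/54; s3: center (11/24, 13/24), radius 1/72


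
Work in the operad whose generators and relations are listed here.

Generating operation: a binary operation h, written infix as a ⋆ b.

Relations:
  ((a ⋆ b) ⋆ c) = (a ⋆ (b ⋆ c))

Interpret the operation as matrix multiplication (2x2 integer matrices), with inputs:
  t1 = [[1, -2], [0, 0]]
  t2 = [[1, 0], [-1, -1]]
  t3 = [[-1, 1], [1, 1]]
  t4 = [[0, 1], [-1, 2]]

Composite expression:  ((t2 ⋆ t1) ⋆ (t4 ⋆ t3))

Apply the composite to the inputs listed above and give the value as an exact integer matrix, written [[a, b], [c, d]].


[[-5, -1], [5, 1]]

(t2 ⋆ t1) = [[1, -2], [-1, 2]]
(t4 ⋆ t3) = [[1, 1], [3, 1]]
((t2 ⋆ t1) ⋆ (t4 ⋆ t3)) = [[-5, -1], [5, 1]]


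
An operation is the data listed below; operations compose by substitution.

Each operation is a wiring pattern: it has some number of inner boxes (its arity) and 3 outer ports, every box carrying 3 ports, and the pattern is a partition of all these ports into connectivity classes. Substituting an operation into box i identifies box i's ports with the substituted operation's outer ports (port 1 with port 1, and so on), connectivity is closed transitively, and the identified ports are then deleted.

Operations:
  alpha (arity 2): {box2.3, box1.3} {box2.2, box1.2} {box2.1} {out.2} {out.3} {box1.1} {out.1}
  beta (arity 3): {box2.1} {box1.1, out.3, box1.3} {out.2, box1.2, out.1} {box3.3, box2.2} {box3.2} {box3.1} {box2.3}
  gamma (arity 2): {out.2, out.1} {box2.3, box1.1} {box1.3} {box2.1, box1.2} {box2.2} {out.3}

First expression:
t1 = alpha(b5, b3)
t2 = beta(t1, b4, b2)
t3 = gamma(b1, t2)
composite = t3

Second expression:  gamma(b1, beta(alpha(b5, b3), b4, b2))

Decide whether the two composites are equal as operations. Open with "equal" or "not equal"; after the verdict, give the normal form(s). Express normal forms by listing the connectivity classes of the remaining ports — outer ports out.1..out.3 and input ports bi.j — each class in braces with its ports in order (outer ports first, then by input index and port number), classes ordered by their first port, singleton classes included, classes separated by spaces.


equal; both compose to {out.1, out.2} {out.3} {b1.1} {b1.2} {b1.3} {b2.1} {b2.2} {b2.3, b4.2} {b3.1} {b3.2, b5.2} {b3.3, b5.3} {b4.1} {b4.3} {b5.1}

The first expression reduces to {out.1, out.2} {out.3} {b1.1} {b1.2} {b1.3} {b2.1} {b2.2} {b2.3, b4.2} {b3.1} {b3.2, b5.2} {b3.3, b5.3} {b4.1} {b4.3} {b5.1}
The second expression reduces to {out.1, out.2} {out.3} {b1.1} {b1.2} {b1.3} {b2.1} {b2.2} {b2.3, b4.2} {b3.1} {b3.2, b5.2} {b3.3, b5.3} {b4.1} {b4.3} {b5.1}
The forms coincide; equal.


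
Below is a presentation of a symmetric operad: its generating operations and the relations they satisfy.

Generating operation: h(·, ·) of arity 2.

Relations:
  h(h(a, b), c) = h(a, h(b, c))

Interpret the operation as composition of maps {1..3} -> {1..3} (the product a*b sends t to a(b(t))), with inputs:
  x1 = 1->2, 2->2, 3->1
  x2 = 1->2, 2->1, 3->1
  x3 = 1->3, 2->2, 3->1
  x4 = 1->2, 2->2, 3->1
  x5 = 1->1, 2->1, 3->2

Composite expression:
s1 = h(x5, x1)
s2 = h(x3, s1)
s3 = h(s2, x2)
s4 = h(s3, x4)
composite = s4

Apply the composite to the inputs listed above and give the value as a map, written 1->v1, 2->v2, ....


h(x5, x1) = 1->1, 2->1, 3->1
h(x3, h(x5, x1)) = 1->3, 2->3, 3->3
h(h(x3, h(x5, x1)), x2) = 1->3, 2->3, 3->3
h(h(h(x3, h(x5, x1)), x2), x4) = 1->3, 2->3, 3->3

1->3, 2->3, 3->3


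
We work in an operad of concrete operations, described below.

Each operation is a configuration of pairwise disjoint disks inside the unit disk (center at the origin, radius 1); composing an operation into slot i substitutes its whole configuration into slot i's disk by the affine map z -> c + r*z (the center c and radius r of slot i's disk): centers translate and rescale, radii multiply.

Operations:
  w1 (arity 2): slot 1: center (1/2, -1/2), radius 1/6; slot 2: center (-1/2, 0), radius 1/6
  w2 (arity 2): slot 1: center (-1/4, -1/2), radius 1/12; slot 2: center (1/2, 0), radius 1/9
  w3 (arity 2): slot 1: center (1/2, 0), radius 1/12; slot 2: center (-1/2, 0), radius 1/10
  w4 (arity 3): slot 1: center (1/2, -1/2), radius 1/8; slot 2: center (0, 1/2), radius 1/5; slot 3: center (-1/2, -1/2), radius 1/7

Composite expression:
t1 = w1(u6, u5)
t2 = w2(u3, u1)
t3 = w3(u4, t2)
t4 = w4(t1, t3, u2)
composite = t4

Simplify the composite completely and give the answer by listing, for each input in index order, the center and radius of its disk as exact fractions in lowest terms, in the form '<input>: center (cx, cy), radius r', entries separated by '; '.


u1: center (-9/100, 1/2), radius 1/450; u2: center (-1/2, -1/2), radius 1/7; u3: center (-21/200, 49/100), radius 1/600; u4: center (1/10, 1/2), radius 1/60; u5: center (7/16, -1/2), radius 1/48; u6: center (9/16, -9/16), radius 1/48

Below w4, radii multiply path by path; the u-disk centers shift.
u6 passes through 2 substitutions, ending at center (9/16, -9/16), radius 1/48
u5 passes through 2 substitutions, ending at center (7/16, -1/2), radius 1/48
u4 passes through 2 substitutions, ending at center (1/10, 1/2), radius 1/60
u3 passes through 3 substitutions, ending at center (-21/200, 49/100), radius 1/600
u1 passes through 3 substitutions, ending at center (-9/100, 1/2), radius 1/450
u2 passes through 1 substitution, ending at center (-1/2, -1/2), radius 1/7


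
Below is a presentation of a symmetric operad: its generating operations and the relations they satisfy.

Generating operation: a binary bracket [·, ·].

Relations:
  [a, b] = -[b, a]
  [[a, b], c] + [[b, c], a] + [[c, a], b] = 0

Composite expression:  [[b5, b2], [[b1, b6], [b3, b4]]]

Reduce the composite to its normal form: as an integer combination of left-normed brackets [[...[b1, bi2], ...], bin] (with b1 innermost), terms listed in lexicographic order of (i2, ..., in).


A multilinear Lie element is pinned by b1-initial words (b1 innermost).
Composite bracket: [[b5, b2], [[b1, b6], [b3, b4]]]
The bracket unfolds into 32 signed words via [a, b] = ab - ba (2^5 = 32).
Coefficients come from the b1-initial words:
  word b1b6b3b4b2b5 has sign +1, contributing +[[[[[b1, b6], b3], b4], b2], b5]
  word b1b6b3b4b5b2 has sign -1, contributing -[[[[[b1, b6], b3], b4], b5], b2]
  word b1b6b4b3b2b5 has sign -1, contributing -[[[[[b1, b6], b4], b3], b2], b5]
  word b1b6b4b3b5b2 has sign +1, contributing +[[[[[b1, b6], b4], b3], b5], b2]

[[[[[b1, b6], b3], b4], b2], b5] - [[[[[b1, b6], b3], b4], b5], b2] - [[[[[b1, b6], b4], b3], b2], b5] + [[[[[b1, b6], b4], b3], b5], b2]


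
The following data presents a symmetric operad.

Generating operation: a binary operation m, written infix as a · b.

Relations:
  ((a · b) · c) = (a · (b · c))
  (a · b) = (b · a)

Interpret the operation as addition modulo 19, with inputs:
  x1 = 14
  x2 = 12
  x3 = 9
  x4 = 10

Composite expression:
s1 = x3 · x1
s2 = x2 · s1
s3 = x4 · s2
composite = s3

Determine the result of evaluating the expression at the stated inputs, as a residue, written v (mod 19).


7 (mod 19)

(x3 · x1) = 4
(x2 · (x3 · x1)) = 16
(x4 · (x2 · (x3 · x1))) = 7


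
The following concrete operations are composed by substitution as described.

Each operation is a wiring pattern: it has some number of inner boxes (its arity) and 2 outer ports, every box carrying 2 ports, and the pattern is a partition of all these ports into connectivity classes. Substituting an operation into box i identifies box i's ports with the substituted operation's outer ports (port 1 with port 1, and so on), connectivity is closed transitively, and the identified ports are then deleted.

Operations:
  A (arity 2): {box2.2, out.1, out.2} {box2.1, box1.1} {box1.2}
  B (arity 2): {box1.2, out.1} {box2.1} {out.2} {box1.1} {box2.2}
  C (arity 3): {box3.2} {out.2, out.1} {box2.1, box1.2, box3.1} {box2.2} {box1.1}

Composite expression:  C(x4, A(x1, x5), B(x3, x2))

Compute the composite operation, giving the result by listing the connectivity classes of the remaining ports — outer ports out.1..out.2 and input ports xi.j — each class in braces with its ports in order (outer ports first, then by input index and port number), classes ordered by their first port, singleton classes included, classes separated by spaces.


{out.1, out.2} {x1.1, x5.1} {x1.2} {x2.1} {x2.2} {x3.1} {x3.2, x4.2, x5.2} {x4.1}


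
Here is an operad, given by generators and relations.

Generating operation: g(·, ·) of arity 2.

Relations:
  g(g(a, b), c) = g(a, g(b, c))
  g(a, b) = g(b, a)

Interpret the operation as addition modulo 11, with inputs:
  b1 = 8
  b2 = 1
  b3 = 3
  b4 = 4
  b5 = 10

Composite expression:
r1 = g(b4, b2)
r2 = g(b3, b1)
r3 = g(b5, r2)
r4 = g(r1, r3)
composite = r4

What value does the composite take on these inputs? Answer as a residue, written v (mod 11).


4 (mod 11)

g(b4, b2) = 5
g(b3, b1) = 0
g(b5, g(b3, b1)) = 10
g(g(b4, b2), g(b5, g(b3, b1))) = 4


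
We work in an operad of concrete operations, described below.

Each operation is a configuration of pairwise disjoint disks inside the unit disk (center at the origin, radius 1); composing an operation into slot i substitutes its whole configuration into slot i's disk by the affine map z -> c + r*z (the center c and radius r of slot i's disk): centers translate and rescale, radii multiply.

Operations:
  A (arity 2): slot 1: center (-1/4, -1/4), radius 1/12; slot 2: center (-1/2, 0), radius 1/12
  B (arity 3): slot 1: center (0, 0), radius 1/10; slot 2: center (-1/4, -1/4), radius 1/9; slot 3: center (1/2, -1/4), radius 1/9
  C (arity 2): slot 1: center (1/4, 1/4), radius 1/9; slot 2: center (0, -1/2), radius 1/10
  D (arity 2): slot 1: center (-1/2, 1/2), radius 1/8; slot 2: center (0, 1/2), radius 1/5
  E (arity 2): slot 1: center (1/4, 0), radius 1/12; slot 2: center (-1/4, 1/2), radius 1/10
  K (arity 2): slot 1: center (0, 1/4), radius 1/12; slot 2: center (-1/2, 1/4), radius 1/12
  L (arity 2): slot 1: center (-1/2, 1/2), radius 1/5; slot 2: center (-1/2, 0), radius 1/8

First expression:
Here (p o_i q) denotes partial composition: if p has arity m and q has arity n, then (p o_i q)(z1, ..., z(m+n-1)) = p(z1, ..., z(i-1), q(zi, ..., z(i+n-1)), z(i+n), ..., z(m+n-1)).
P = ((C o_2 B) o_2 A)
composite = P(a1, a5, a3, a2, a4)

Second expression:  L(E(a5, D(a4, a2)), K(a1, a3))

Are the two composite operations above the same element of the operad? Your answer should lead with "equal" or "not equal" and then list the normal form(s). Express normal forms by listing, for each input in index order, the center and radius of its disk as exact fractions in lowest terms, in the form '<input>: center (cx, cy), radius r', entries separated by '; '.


The first expression, normalized: a1: center (1/4, 1/4), radius 1/9; a2: center (-1/40, -21/40), radius 1/90; a3: center (-1/200, -1/2), radius 1/1200; a4: center (1/20, -21/40), radius 1/90; a5: center (-1/400, -201/400), radius 1/1200
The second expression, normalized: a1: center (-1/2, 1/32), radius 1/96; a2: center (-11/20, 61/100), radius 1/250; a3: center (-9/16, 1/32), radius 1/96; a4: center (-14/25, 61/100), radius 1/400; a5: center (-9/20, 1/2), radius 1/60
Distinct normal forms: not equal.

not equal — first a1: center (1/4, 1/4), radius 1/9; a2: center (-1/40, -21/40), radius 1/90; a3: center (-1/200, -1/2), radius 1/1200; a4: center (1/20, -21/40), radius 1/90; a5: center (-1/400, -201/400), radius 1/1200, second a1: center (-1/2, 1/32), radius 1/96; a2: center (-11/20, 61/100), radius 1/250; a3: center (-9/16, 1/32), radius 1/96; a4: center (-14/25, 61/100), radius 1/400; a5: center (-9/20, 1/2), radius 1/60


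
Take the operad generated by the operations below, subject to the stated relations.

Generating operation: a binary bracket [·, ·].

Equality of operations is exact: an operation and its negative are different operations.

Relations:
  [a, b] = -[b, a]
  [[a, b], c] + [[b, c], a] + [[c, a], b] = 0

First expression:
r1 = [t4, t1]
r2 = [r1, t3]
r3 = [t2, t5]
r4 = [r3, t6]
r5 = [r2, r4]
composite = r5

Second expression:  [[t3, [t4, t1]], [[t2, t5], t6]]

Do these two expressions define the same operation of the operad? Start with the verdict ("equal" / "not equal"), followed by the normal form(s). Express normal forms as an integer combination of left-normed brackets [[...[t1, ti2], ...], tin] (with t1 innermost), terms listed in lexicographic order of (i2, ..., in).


not equal; first: -[[[[[t1, t4], t3], t2], t5], t6] + [[[[[t1, t4], t3], t5], t2], t6] + [[[[[t1, t4], t3], t6], t2], t5] - [[[[[t1, t4], t3], t6], t5], t2]; second: [[[[[t1, t4], t3], t2], t5], t6] - [[[[[t1, t4], t3], t5], t2], t6] - [[[[[t1, t4], t3], t6], t2], t5] + [[[[[t1, t4], t3], t6], t5], t2]

Normal form of the first expression: -[[[[[t1, t4], t3], t2], t5], t6] + [[[[[t1, t4], t3], t5], t2], t6] + [[[[[t1, t4], t3], t6], t2], t5] - [[[[[t1, t4], t3], t6], t5], t2]
Normal form of the second expression: [[[[[t1, t4], t3], t2], t5], t6] - [[[[[t1, t4], t3], t5], t2], t6] - [[[[[t1, t4], t3], t6], t2], t5] + [[[[[t1, t4], t3], t6], t5], t2]
Distinct normal forms: not equal.


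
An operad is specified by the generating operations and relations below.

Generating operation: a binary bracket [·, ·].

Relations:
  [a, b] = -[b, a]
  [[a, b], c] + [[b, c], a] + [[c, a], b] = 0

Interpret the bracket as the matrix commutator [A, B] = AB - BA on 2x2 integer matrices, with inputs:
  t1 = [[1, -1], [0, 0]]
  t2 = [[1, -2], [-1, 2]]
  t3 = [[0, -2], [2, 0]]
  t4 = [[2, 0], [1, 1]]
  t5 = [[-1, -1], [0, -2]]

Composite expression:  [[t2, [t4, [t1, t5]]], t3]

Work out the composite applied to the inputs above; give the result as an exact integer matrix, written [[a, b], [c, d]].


[t1, t5] = [[0, 0], [0, 0]]
[t4, [t1, t5]] = [[0, 0], [0, 0]]
[t2, [t4, [t1, t5]]] = [[0, 0], [0, 0]]
[[t2, [t4, [t1, t5]]], t3] = [[0, 0], [0, 0]]

[[0, 0], [0, 0]]


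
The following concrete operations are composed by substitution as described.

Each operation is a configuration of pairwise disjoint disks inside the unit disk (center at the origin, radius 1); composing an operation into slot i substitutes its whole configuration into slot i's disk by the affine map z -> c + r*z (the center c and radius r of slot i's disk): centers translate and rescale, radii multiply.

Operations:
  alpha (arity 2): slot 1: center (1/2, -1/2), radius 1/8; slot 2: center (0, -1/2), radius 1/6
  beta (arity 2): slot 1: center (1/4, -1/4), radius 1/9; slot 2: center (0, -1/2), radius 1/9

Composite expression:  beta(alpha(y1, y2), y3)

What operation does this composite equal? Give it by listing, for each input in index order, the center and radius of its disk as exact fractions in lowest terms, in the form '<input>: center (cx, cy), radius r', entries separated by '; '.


y1: center (11/36, -11/36), radius 1/72; y2: center (1/4, -11/36), radius 1/54; y3: center (0, -1/2), radius 1/9

Nesting under beta composes maps z -> c + r*z down each y-path.
y1 passes through 2 substitutions, ending at center (11/36, -11/36), radius 1/72
y2 passes through 2 substitutions, ending at center (1/4, -11/36), radius 1/54
y3 passes through 1 substitution, ending at center (0, -1/2), radius 1/9


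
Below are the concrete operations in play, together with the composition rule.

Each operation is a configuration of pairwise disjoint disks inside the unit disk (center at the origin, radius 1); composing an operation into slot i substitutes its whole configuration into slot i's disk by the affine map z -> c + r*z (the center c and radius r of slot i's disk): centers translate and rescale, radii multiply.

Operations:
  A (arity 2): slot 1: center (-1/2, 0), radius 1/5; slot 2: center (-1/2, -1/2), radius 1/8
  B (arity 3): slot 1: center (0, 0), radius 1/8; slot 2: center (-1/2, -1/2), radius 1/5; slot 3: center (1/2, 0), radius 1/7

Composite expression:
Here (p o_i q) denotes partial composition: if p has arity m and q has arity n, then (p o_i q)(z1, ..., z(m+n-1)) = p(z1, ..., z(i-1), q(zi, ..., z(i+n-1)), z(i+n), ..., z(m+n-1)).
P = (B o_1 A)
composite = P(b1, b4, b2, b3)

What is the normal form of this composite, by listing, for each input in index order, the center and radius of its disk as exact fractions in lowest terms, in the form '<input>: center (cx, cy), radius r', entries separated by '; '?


b1: center (-1/16, 0), radius 1/40; b2: center (-1/2, -1/2), radius 1/5; b3: center (1/2, 0), radius 1/7; b4: center (-1/16, -1/16), radius 1/64

Below B, radii multiply path by path; the b-disk centers shift.
b1 passes through 2 substitutions, ending at center (-1/16, 0), radius 1/40
b4 passes through 2 substitutions, ending at center (-1/16, -1/16), radius 1/64
b2 passes through 1 substitution, ending at center (-1/2, -1/2), radius 1/5
b3 passes through 1 substitution, ending at center (1/2, 0), radius 1/7


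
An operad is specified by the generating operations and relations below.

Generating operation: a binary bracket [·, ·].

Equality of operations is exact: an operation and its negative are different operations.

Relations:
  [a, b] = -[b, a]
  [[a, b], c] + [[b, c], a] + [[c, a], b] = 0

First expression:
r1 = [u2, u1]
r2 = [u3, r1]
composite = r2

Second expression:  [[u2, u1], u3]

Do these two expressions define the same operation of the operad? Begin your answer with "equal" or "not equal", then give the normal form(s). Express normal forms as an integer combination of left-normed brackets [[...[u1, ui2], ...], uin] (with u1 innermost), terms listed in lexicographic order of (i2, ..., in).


not equal — first [[u1, u2], u3], second -[[u1, u2], u3]

The first composite normalizes to [[u1, u2], u3]
The second composite normalizes to -[[u1, u2], u3]
They disagree, so not equal.


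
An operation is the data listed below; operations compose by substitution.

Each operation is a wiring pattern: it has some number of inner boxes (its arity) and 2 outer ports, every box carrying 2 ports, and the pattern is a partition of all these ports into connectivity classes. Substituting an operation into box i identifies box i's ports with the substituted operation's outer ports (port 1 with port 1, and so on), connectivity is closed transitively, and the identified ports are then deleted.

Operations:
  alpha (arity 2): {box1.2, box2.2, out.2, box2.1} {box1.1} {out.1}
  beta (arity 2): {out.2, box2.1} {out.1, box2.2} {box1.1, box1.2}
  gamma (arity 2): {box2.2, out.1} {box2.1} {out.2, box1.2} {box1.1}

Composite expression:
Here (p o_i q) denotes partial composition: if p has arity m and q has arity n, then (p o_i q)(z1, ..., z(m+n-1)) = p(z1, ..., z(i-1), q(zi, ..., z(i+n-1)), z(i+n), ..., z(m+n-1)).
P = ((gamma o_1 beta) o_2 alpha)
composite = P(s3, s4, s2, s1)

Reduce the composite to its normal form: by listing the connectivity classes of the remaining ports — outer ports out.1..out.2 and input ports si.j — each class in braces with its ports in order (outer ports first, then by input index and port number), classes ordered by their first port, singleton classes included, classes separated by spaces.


{out.1, s1.2} {out.2} {s1.1} {s2.1, s2.2, s4.2} {s3.1, s3.2} {s4.1}


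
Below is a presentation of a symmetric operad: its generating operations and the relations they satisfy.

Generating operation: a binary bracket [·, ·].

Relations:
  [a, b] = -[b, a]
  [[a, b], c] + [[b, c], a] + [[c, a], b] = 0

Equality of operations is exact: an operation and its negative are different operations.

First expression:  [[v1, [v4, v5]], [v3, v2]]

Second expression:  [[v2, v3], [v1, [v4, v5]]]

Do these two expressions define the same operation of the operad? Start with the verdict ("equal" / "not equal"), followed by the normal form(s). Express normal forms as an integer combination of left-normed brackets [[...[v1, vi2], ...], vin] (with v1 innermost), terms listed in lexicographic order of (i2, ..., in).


equal; both compose to -[[[[v1, v4], v5], v2], v3] + [[[[v1, v4], v5], v3], v2] + [[[[v1, v5], v4], v2], v3] - [[[[v1, v5], v4], v3], v2]

The first expression reduces to -[[[[v1, v4], v5], v2], v3] + [[[[v1, v4], v5], v3], v2] + [[[[v1, v5], v4], v2], v3] - [[[[v1, v5], v4], v3], v2]
The second expression reduces to -[[[[v1, v4], v5], v2], v3] + [[[[v1, v4], v5], v3], v2] + [[[[v1, v5], v4], v2], v3] - [[[[v1, v5], v4], v3], v2]
The forms coincide; equal.


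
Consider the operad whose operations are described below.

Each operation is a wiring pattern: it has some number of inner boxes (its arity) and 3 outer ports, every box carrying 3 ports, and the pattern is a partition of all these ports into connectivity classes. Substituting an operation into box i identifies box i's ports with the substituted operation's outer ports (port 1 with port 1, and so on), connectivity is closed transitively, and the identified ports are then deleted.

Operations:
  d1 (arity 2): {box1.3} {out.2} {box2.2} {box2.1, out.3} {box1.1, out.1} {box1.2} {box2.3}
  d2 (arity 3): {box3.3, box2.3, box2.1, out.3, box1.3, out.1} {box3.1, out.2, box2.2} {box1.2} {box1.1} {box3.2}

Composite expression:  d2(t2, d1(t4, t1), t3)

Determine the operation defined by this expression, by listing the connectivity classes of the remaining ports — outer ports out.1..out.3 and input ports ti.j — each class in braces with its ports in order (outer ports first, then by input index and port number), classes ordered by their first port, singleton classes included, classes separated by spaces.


{out.1, out.3, t1.1, t2.3, t3.3, t4.1} {out.2, t3.1} {t1.2} {t1.3} {t2.1} {t2.2} {t3.2} {t4.2} {t4.3}


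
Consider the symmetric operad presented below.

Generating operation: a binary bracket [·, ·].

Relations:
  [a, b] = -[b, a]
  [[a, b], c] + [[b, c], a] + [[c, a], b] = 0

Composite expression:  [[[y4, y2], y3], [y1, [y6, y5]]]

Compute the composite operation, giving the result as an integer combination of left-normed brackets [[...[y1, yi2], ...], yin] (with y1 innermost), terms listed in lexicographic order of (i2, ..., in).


-[[[[[y1, y5], y6], y2], y4], y3] + [[[[[y1, y5], y6], y3], y2], y4] - [[[[[y1, y5], y6], y3], y4], y2] + [[[[[y1, y5], y6], y4], y2], y3] + [[[[[y1, y6], y5], y2], y4], y3] - [[[[[y1, y6], y5], y3], y2], y4] + [[[[[y1, y6], y5], y3], y4], y2] - [[[[[y1, y6], y5], y4], y2], y3]

A multilinear Lie element is pinned by y1-initial words (y1 innermost).
Composite bracket: [[[y4, y2], y3], [y1, [y6, y5]]]
Expanding via [a, b] = ab - ba: 32 signed words (2^5 = 32).
Keep just the words that open with y1:
  sign of y1y5y6y2y4y3 is -1, so it contributes -[[[[[y1, y5], y6], y2], y4], y3]
  sign of y1y5y6y3y2y4 is +1, so it contributes +[[[[[y1, y5], y6], y3], y2], y4]
  sign of y1y5y6y3y4y2 is -1, so it contributes -[[[[[y1, y5], y6], y3], y4], y2]
  sign of y1y5y6y4y2y3 is +1, so it contributes +[[[[[y1, y5], y6], y4], y2], y3]
  sign of y1y6y5y2y4y3 is +1, so it contributes +[[[[[y1, y6], y5], y2], y4], y3]
  sign of y1y6y5y3y2y4 is -1, so it contributes -[[[[[y1, y6], y5], y3], y2], y4]
  sign of y1y6y5y3y4y2 is +1, so it contributes +[[[[[y1, y6], y5], y3], y4], y2]
  sign of y1y6y5y4y2y3 is -1, so it contributes -[[[[[y1, y6], y5], y4], y2], y3]


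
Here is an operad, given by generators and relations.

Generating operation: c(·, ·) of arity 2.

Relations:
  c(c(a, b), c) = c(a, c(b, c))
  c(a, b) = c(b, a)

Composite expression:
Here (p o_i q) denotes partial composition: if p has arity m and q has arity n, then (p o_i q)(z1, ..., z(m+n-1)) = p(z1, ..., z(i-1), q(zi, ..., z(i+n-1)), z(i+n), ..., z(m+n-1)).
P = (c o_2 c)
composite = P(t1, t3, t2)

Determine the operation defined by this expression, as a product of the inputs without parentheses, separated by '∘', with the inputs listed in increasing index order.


Key point: c commutes, so take the t-inputs in any fixed order.
c(t3, t2) collapses to t3 ∘ t2
c(t1, c(t3, t2)) collapses to t1 ∘ t3 ∘ t2
sorting the factors by input index: t1 ∘ t2 ∘ t3

t1 ∘ t2 ∘ t3


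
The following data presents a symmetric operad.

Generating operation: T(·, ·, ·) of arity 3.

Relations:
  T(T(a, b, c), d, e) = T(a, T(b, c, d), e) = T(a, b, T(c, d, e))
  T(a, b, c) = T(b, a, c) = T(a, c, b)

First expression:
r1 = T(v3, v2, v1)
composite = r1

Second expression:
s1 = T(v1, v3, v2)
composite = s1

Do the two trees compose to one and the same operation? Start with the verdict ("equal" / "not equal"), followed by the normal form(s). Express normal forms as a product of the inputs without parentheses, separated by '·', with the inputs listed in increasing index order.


equal — both sides give v1 · v2 · v3

Reducing the first expression gives v1 · v2 · v3
Reducing the second expression gives v1 · v2 · v3
Identical normal forms: equal.


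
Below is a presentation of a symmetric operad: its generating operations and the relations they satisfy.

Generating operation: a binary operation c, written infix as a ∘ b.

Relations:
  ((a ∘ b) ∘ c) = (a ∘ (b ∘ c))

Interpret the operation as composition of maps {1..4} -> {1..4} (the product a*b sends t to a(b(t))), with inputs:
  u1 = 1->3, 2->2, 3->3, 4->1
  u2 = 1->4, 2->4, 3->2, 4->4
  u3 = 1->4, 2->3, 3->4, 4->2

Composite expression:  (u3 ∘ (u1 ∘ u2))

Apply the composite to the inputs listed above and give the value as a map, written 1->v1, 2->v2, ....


1->4, 2->4, 3->3, 4->4

(u1 ∘ u2) = 1->1, 2->1, 3->2, 4->1
(u3 ∘ (u1 ∘ u2)) = 1->4, 2->4, 3->3, 4->4


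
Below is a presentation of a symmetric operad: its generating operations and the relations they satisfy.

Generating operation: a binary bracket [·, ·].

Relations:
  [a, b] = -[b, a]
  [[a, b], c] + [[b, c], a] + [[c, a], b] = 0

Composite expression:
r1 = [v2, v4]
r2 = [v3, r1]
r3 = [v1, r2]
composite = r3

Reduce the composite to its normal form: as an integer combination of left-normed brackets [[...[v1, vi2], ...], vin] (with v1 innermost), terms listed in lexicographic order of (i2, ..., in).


-[[[v1, v2], v4], v3] + [[[v1, v3], v2], v4] - [[[v1, v3], v4], v2] + [[[v1, v4], v2], v3]

A multilinear Lie element is pinned by v1-initial words (v1 innermost).
Composite bracket: [v1, [v3, [v2, v4]]]
Under [a, b] = ab - ba we get 8 signed associative words (2^3 = 8).
Words beginning with v1 determine it all:
  v1v2v4v3 appears with sign -1, giving the term -[[[v1, v2], v4], v3]
  v1v3v2v4 appears with sign +1, giving the term +[[[v1, v3], v2], v4]
  v1v3v4v2 appears with sign -1, giving the term -[[[v1, v3], v4], v2]
  v1v4v2v3 appears with sign +1, giving the term +[[[v1, v4], v2], v3]
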